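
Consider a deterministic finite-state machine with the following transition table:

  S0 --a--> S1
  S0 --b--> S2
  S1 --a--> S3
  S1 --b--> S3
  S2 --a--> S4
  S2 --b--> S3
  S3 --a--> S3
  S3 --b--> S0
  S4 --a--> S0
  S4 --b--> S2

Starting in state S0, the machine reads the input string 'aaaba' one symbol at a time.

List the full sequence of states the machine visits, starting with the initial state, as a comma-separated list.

Start: S0
  read 'a': S0 --a--> S1
  read 'a': S1 --a--> S3
  read 'a': S3 --a--> S3
  read 'b': S3 --b--> S0
  read 'a': S0 --a--> S1

Answer: S0, S1, S3, S3, S0, S1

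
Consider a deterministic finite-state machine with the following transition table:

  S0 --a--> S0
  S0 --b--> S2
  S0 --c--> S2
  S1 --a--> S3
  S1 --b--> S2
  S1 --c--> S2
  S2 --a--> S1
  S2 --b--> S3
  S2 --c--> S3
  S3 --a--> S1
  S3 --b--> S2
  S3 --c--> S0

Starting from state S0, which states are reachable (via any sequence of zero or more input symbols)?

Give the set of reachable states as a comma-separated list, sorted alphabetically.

Answer: S0, S1, S2, S3

Derivation:
BFS from S0:
  visit S0: S0--a-->S0 (seen), S0--b-->S2 (new), S0--c-->S2 (seen)
  visit S2: S2--a-->S1 (new), S2--b-->S3 (new), S2--c-->S3 (seen)
  visit S1: S1--a-->S3 (seen), S1--b-->S2 (seen), S1--c-->S2 (seen)
  visit S3: S3--a-->S1 (seen), S3--b-->S2 (seen), S3--c-->S0 (seen)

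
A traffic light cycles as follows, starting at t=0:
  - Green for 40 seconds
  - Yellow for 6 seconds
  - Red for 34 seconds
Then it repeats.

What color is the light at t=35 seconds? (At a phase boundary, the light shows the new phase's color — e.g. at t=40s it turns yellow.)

Cycle length = 40 + 6 + 34 = 80s
t = 35, phase_t = 35 mod 80 = 35
35 < 40 (green end) → GREEN

Answer: green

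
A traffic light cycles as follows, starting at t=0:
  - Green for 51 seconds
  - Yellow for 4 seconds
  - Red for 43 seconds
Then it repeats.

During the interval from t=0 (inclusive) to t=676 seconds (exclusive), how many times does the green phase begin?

Cycle = 51+4+43 = 98s
green phase starts at t = k*98 + 0 for k=0,1,2,...
Need k*98+0 < 676 → k < 6.898
k ∈ {0, ..., 6} → 7 starts

Answer: 7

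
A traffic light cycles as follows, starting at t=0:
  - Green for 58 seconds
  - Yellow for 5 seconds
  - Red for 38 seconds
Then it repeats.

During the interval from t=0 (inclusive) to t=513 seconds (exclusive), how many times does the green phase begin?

Answer: 6

Derivation:
Cycle = 58+5+38 = 101s
green phase starts at t = k*101 + 0 for k=0,1,2,...
Need k*101+0 < 513 → k < 5.079
k ∈ {0, ..., 5} → 6 starts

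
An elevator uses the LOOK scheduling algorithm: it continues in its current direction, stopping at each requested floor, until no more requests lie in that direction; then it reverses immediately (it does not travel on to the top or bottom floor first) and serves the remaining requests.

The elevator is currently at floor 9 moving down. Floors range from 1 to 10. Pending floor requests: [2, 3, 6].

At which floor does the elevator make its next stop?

Current floor: 9, direction: down
Requests above: []
Requests below: [2, 3, 6]
Moving down and requests lie below → nearest below is max([2, 3, 6]) = 6

Answer: 6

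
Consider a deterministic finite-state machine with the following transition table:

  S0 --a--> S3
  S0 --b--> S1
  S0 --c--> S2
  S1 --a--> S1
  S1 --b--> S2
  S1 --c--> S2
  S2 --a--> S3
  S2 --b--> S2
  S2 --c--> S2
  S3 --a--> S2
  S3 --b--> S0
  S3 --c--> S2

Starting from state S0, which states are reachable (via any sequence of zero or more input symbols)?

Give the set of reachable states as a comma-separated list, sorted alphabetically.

Answer: S0, S1, S2, S3

Derivation:
BFS from S0:
  visit S0: S0--a-->S3 (new), S0--b-->S1 (new), S0--c-->S2 (new)
  visit S3: S3--a-->S2 (seen), S3--b-->S0 (seen), S3--c-->S2 (seen)
  visit S1: S1--a-->S1 (seen), S1--b-->S2 (seen), S1--c-->S2 (seen)
  visit S2: S2--a-->S3 (seen), S2--b-->S2 (seen), S2--c-->S2 (seen)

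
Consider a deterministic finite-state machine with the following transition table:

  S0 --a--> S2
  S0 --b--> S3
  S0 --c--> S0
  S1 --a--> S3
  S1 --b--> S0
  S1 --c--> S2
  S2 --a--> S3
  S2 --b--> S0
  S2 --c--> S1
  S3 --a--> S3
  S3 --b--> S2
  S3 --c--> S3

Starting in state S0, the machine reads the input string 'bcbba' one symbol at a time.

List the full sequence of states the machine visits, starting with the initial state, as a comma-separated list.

Answer: S0, S3, S3, S2, S0, S2

Derivation:
Start: S0
  read 'b': S0 --b--> S3
  read 'c': S3 --c--> S3
  read 'b': S3 --b--> S2
  read 'b': S2 --b--> S0
  read 'a': S0 --a--> S2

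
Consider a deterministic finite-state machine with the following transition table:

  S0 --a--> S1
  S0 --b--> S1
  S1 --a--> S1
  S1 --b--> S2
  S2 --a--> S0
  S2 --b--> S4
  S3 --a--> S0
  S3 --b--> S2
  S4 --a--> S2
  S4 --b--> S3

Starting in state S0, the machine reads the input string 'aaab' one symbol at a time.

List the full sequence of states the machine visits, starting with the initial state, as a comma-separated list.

Answer: S0, S1, S1, S1, S2

Derivation:
Start: S0
  read 'a': S0 --a--> S1
  read 'a': S1 --a--> S1
  read 'a': S1 --a--> S1
  read 'b': S1 --b--> S2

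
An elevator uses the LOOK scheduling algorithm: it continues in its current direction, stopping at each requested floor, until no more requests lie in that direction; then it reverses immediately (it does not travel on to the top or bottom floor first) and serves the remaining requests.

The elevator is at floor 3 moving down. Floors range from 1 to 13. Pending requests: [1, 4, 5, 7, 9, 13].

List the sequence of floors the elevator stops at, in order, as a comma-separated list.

Current: 3, moving DOWN
Serve below first (descending): [1]
Then reverse, serve above (ascending): [4, 5, 7, 9, 13]

Answer: 1, 4, 5, 7, 9, 13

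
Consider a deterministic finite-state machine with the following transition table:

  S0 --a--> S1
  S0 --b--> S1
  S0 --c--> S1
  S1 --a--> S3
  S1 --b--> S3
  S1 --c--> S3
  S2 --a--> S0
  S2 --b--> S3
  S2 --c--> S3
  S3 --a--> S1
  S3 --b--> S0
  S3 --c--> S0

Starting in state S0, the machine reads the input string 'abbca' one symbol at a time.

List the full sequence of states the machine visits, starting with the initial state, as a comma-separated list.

Start: S0
  read 'a': S0 --a--> S1
  read 'b': S1 --b--> S3
  read 'b': S3 --b--> S0
  read 'c': S0 --c--> S1
  read 'a': S1 --a--> S3

Answer: S0, S1, S3, S0, S1, S3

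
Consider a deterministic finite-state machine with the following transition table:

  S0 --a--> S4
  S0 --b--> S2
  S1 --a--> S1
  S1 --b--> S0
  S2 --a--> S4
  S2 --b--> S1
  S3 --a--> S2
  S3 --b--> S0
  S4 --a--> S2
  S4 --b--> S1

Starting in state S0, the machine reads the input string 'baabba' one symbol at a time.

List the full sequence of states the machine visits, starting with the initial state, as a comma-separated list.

Answer: S0, S2, S4, S2, S1, S0, S4

Derivation:
Start: S0
  read 'b': S0 --b--> S2
  read 'a': S2 --a--> S4
  read 'a': S4 --a--> S2
  read 'b': S2 --b--> S1
  read 'b': S1 --b--> S0
  read 'a': S0 --a--> S4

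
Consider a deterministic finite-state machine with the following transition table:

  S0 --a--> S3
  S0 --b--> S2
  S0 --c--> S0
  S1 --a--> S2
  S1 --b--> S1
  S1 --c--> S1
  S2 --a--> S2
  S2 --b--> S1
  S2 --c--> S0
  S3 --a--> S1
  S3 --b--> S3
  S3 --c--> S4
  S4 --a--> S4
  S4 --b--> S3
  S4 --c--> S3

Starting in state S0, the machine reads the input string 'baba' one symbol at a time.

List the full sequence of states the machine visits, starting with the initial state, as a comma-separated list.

Start: S0
  read 'b': S0 --b--> S2
  read 'a': S2 --a--> S2
  read 'b': S2 --b--> S1
  read 'a': S1 --a--> S2

Answer: S0, S2, S2, S1, S2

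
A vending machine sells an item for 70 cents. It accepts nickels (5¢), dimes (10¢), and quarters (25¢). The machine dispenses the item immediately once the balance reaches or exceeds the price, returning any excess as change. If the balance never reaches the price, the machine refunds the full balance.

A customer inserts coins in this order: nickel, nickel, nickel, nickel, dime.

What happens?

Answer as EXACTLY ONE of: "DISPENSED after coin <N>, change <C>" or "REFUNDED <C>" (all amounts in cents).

Price: 70¢
Coin 1 (nickel, 5¢): balance = 5¢
Coin 2 (nickel, 5¢): balance = 10¢
Coin 3 (nickel, 5¢): balance = 15¢
Coin 4 (nickel, 5¢): balance = 20¢
Coin 5 (dime, 10¢): balance = 30¢
All coins inserted, balance 30¢ < price 70¢ → REFUND 30¢

Answer: REFUNDED 30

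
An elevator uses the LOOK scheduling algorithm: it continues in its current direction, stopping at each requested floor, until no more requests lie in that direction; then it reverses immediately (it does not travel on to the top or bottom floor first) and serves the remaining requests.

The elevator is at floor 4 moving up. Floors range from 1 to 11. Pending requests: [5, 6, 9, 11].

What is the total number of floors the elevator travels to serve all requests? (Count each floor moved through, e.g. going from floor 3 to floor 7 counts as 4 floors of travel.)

Answer: 7

Derivation:
Start at floor 4 moving up, LOOK stop order: [5, 6, 9, 11]
  4 → 5: |5-4| = 1, total = 1
  5 → 6: |6-5| = 1, total = 2
  6 → 9: |9-6| = 3, total = 5
  9 → 11: |11-9| = 2, total = 7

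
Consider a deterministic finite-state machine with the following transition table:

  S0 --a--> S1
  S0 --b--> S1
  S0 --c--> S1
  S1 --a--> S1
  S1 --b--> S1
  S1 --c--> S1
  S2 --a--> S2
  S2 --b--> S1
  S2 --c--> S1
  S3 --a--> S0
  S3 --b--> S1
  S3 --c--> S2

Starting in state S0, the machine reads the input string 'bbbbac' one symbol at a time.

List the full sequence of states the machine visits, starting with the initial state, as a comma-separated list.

Answer: S0, S1, S1, S1, S1, S1, S1

Derivation:
Start: S0
  read 'b': S0 --b--> S1
  read 'b': S1 --b--> S1
  read 'b': S1 --b--> S1
  read 'b': S1 --b--> S1
  read 'a': S1 --a--> S1
  read 'c': S1 --c--> S1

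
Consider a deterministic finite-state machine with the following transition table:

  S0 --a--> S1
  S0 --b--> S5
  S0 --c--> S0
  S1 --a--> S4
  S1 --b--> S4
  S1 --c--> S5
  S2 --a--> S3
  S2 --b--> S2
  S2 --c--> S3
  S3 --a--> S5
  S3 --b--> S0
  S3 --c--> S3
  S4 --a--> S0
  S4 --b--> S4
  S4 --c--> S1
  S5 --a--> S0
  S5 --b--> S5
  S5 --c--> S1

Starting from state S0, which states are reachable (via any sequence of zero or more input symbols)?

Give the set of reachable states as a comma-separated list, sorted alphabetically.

Answer: S0, S1, S4, S5

Derivation:
BFS from S0:
  visit S0: S0--a-->S1 (new), S0--b-->S5 (new), S0--c-->S0 (seen)
  visit S1: S1--a-->S4 (new), S1--b-->S4 (seen), S1--c-->S5 (seen)
  visit S5: S5--a-->S0 (seen), S5--b-->S5 (seen), S5--c-->S1 (seen)
  visit S4: S4--a-->S0 (seen), S4--b-->S4 (seen), S4--c-->S1 (seen)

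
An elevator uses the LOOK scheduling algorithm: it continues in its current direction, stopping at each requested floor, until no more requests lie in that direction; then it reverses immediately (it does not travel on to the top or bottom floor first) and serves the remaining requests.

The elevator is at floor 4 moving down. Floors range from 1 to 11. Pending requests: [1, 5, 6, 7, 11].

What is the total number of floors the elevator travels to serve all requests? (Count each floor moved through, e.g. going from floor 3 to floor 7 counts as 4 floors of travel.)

Start at floor 4 moving down, LOOK stop order: [1, 5, 6, 7, 11]
  4 → 1: |1-4| = 3, total = 3
  1 → 5: |5-1| = 4, total = 7
  5 → 6: |6-5| = 1, total = 8
  6 → 7: |7-6| = 1, total = 9
  7 → 11: |11-7| = 4, total = 13

Answer: 13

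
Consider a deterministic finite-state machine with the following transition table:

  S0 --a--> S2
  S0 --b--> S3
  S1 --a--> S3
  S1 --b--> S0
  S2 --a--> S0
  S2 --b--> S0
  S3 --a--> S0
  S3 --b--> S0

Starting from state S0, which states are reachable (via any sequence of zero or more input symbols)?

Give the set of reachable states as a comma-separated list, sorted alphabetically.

Answer: S0, S2, S3

Derivation:
BFS from S0:
  visit S0: S0--a-->S2 (new), S0--b-->S3 (new)
  visit S2: S2--a-->S0 (seen), S2--b-->S0 (seen)
  visit S3: S3--a-->S0 (seen), S3--b-->S0 (seen)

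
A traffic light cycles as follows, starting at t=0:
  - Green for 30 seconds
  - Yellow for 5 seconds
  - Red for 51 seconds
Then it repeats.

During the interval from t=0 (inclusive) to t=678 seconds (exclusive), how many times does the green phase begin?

Answer: 8

Derivation:
Cycle = 30+5+51 = 86s
green phase starts at t = k*86 + 0 for k=0,1,2,...
Need k*86+0 < 678 → k < 7.884
k ∈ {0, ..., 7} → 8 starts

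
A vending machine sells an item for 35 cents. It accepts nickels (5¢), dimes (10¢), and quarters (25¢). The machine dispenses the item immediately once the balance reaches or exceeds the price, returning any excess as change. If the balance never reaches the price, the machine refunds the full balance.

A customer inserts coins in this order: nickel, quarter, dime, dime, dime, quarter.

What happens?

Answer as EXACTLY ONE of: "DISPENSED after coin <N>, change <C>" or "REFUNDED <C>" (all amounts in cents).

Price: 35¢
Coin 1 (nickel, 5¢): balance = 5¢
Coin 2 (quarter, 25¢): balance = 30¢
Coin 3 (dime, 10¢): balance = 40¢
  → balance >= price → DISPENSE, change = 40 - 35 = 5¢

Answer: DISPENSED after coin 3, change 5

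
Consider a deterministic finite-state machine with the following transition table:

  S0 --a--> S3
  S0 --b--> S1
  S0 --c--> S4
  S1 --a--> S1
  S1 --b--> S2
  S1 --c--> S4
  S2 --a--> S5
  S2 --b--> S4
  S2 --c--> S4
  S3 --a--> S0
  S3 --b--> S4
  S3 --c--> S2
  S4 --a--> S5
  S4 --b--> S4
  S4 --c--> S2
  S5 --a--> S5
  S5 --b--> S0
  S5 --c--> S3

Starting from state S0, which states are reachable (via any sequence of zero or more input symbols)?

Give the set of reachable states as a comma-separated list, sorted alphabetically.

BFS from S0:
  visit S0: S0--a-->S3 (new), S0--b-->S1 (new), S0--c-->S4 (new)
  visit S3: S3--a-->S0 (seen), S3--b-->S4 (seen), S3--c-->S2 (new)
  visit S1: S1--a-->S1 (seen), S1--b-->S2 (seen), S1--c-->S4 (seen)
  visit S4: S4--a-->S5 (new), S4--b-->S4 (seen), S4--c-->S2 (seen)
  visit S2: S2--a-->S5 (seen), S2--b-->S4 (seen), S2--c-->S4 (seen)
  visit S5: S5--a-->S5 (seen), S5--b-->S0 (seen), S5--c-->S3 (seen)

Answer: S0, S1, S2, S3, S4, S5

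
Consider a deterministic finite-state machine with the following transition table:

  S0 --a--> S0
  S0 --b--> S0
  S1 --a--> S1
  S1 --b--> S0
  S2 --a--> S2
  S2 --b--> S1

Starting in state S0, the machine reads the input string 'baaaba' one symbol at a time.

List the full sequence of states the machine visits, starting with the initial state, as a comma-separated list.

Start: S0
  read 'b': S0 --b--> S0
  read 'a': S0 --a--> S0
  read 'a': S0 --a--> S0
  read 'a': S0 --a--> S0
  read 'b': S0 --b--> S0
  read 'a': S0 --a--> S0

Answer: S0, S0, S0, S0, S0, S0, S0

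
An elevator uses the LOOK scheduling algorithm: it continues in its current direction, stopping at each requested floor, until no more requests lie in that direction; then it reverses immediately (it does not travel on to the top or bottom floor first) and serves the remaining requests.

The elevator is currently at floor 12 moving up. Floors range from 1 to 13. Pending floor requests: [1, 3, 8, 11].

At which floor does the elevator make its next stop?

Answer: 11

Derivation:
Current floor: 12, direction: up
Requests above: []
Requests below: [1, 3, 8, 11]
Moving up but no requests above → reverse; nearest below is max([1, 3, 8, 11]) = 11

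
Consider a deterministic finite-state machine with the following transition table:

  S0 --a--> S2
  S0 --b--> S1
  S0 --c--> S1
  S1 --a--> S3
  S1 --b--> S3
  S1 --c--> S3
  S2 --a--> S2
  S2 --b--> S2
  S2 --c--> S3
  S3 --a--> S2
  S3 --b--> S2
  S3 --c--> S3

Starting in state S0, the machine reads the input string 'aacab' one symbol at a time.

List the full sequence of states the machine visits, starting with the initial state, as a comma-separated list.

Start: S0
  read 'a': S0 --a--> S2
  read 'a': S2 --a--> S2
  read 'c': S2 --c--> S3
  read 'a': S3 --a--> S2
  read 'b': S2 --b--> S2

Answer: S0, S2, S2, S3, S2, S2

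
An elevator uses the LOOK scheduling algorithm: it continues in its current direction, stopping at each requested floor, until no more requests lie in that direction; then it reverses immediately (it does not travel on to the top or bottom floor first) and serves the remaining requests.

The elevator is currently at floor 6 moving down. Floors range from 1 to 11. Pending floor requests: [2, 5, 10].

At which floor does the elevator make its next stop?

Answer: 5

Derivation:
Current floor: 6, direction: down
Requests above: [10]
Requests below: [2, 5]
Moving down and requests lie below → nearest below is max([2, 5]) = 5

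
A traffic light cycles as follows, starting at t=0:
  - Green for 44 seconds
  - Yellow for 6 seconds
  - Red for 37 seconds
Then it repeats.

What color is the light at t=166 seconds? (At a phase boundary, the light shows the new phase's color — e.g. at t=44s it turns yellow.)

Cycle length = 44 + 6 + 37 = 87s
t = 166, phase_t = 166 mod 87 = 79
79 >= 50 → RED

Answer: red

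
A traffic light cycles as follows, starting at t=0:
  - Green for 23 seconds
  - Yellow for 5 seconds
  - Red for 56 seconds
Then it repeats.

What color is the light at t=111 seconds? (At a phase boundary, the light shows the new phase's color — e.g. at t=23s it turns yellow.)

Cycle length = 23 + 5 + 56 = 84s
t = 111, phase_t = 111 mod 84 = 27
23 <= 27 < 28 (yellow end) → YELLOW

Answer: yellow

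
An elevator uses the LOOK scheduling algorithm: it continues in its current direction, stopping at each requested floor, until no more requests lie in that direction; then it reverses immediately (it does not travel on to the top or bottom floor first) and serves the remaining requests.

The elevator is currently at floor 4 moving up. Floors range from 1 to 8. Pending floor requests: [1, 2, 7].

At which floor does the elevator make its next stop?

Current floor: 4, direction: up
Requests above: [7]
Requests below: [1, 2]
Moving up and requests lie above → nearest above is min([7]) = 7

Answer: 7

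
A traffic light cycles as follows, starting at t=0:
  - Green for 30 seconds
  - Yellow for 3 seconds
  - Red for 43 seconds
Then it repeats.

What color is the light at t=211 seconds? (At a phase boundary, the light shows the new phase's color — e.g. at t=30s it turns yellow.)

Cycle length = 30 + 3 + 43 = 76s
t = 211, phase_t = 211 mod 76 = 59
59 >= 33 → RED

Answer: red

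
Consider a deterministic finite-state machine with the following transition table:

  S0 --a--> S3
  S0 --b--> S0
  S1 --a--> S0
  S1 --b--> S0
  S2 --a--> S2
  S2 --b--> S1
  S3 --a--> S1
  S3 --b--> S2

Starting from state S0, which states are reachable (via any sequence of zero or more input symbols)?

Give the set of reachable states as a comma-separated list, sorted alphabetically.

BFS from S0:
  visit S0: S0--a-->S3 (new), S0--b-->S0 (seen)
  visit S3: S3--a-->S1 (new), S3--b-->S2 (new)
  visit S1: S1--a-->S0 (seen), S1--b-->S0 (seen)
  visit S2: S2--a-->S2 (seen), S2--b-->S1 (seen)

Answer: S0, S1, S2, S3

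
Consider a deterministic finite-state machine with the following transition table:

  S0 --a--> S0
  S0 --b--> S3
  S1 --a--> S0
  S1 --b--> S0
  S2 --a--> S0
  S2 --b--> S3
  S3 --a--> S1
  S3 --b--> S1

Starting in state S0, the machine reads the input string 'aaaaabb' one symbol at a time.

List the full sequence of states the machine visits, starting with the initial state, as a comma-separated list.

Answer: S0, S0, S0, S0, S0, S0, S3, S1

Derivation:
Start: S0
  read 'a': S0 --a--> S0
  read 'a': S0 --a--> S0
  read 'a': S0 --a--> S0
  read 'a': S0 --a--> S0
  read 'a': S0 --a--> S0
  read 'b': S0 --b--> S3
  read 'b': S3 --b--> S1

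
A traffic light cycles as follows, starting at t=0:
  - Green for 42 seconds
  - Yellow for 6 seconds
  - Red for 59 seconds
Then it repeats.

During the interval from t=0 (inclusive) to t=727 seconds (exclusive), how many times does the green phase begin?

Answer: 7

Derivation:
Cycle = 42+6+59 = 107s
green phase starts at t = k*107 + 0 for k=0,1,2,...
Need k*107+0 < 727 → k < 6.794
k ∈ {0, ..., 6} → 7 starts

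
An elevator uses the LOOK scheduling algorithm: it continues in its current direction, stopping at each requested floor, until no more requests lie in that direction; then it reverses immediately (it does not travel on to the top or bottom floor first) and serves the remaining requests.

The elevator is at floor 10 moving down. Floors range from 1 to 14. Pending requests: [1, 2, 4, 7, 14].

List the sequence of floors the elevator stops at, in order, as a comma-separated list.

Answer: 7, 4, 2, 1, 14

Derivation:
Current: 10, moving DOWN
Serve below first (descending): [7, 4, 2, 1]
Then reverse, serve above (ascending): [14]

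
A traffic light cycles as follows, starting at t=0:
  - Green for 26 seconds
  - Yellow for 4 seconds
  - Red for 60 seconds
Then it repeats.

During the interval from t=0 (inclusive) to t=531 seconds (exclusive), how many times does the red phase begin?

Answer: 6

Derivation:
Cycle = 26+4+60 = 90s
red phase starts at t = k*90 + 30 for k=0,1,2,...
Need k*90+30 < 531 → k < 5.567
k ∈ {0, ..., 5} → 6 starts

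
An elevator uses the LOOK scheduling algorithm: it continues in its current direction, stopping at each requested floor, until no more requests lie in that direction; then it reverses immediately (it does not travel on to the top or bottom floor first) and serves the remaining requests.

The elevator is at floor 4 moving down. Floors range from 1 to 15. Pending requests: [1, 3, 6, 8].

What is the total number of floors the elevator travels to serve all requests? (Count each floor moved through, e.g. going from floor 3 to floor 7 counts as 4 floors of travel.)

Answer: 10

Derivation:
Start at floor 4 moving down, LOOK stop order: [3, 1, 6, 8]
  4 → 3: |3-4| = 1, total = 1
  3 → 1: |1-3| = 2, total = 3
  1 → 6: |6-1| = 5, total = 8
  6 → 8: |8-6| = 2, total = 10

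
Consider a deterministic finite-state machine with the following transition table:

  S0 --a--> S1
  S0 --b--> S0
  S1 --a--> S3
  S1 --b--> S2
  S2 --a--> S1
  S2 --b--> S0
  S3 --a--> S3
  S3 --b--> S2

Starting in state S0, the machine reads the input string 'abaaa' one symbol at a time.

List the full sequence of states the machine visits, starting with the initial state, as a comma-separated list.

Start: S0
  read 'a': S0 --a--> S1
  read 'b': S1 --b--> S2
  read 'a': S2 --a--> S1
  read 'a': S1 --a--> S3
  read 'a': S3 --a--> S3

Answer: S0, S1, S2, S1, S3, S3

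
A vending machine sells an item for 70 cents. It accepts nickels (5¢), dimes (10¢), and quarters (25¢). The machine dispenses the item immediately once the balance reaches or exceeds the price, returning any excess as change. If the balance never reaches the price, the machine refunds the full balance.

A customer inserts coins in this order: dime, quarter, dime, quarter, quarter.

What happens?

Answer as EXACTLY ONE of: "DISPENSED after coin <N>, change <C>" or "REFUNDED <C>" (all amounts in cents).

Price: 70¢
Coin 1 (dime, 10¢): balance = 10¢
Coin 2 (quarter, 25¢): balance = 35¢
Coin 3 (dime, 10¢): balance = 45¢
Coin 4 (quarter, 25¢): balance = 70¢
  → balance >= price → DISPENSE, change = 70 - 70 = 0¢

Answer: DISPENSED after coin 4, change 0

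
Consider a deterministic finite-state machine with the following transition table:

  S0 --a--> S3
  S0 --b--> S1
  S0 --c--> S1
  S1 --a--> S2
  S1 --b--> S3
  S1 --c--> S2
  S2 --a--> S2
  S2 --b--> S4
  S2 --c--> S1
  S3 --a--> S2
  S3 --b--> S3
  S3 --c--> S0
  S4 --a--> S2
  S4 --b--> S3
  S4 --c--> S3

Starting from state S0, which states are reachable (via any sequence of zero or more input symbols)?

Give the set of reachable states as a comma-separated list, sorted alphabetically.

Answer: S0, S1, S2, S3, S4

Derivation:
BFS from S0:
  visit S0: S0--a-->S3 (new), S0--b-->S1 (new), S0--c-->S1 (seen)
  visit S3: S3--a-->S2 (new), S3--b-->S3 (seen), S3--c-->S0 (seen)
  visit S1: S1--a-->S2 (seen), S1--b-->S3 (seen), S1--c-->S2 (seen)
  visit S2: S2--a-->S2 (seen), S2--b-->S4 (new), S2--c-->S1 (seen)
  visit S4: S4--a-->S2 (seen), S4--b-->S3 (seen), S4--c-->S3 (seen)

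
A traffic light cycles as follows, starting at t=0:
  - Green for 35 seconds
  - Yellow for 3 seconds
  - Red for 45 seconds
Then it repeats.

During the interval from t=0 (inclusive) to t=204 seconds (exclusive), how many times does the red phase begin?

Cycle = 35+3+45 = 83s
red phase starts at t = k*83 + 38 for k=0,1,2,...
Need k*83+38 < 204 → k < 2.000
k ∈ {0, ..., 1} → 2 starts

Answer: 2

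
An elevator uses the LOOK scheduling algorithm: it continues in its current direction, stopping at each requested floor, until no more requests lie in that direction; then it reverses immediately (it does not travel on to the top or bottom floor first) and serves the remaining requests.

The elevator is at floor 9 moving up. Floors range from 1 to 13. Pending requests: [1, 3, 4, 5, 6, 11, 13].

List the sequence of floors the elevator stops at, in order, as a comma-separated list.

Current: 9, moving UP
Serve above first (ascending): [11, 13]
Then reverse, serve below (descending): [6, 5, 4, 3, 1]

Answer: 11, 13, 6, 5, 4, 3, 1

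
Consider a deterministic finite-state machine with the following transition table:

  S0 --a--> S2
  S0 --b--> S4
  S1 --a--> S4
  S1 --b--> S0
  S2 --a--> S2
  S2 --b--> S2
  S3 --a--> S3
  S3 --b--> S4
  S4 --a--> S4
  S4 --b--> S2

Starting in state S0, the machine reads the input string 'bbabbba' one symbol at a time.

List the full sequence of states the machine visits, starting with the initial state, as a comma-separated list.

Start: S0
  read 'b': S0 --b--> S4
  read 'b': S4 --b--> S2
  read 'a': S2 --a--> S2
  read 'b': S2 --b--> S2
  read 'b': S2 --b--> S2
  read 'b': S2 --b--> S2
  read 'a': S2 --a--> S2

Answer: S0, S4, S2, S2, S2, S2, S2, S2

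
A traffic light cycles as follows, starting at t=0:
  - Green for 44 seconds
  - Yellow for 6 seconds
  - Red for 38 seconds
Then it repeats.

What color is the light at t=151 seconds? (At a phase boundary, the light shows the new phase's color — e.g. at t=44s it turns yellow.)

Answer: red

Derivation:
Cycle length = 44 + 6 + 38 = 88s
t = 151, phase_t = 151 mod 88 = 63
63 >= 50 → RED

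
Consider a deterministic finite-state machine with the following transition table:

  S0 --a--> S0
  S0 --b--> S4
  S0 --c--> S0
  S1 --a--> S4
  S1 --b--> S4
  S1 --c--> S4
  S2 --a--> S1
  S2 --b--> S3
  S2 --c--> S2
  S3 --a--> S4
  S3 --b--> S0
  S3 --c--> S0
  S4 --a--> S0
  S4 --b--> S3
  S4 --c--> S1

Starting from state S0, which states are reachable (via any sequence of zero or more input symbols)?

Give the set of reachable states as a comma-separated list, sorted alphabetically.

Answer: S0, S1, S3, S4

Derivation:
BFS from S0:
  visit S0: S0--a-->S0 (seen), S0--b-->S4 (new), S0--c-->S0 (seen)
  visit S4: S4--a-->S0 (seen), S4--b-->S3 (new), S4--c-->S1 (new)
  visit S3: S3--a-->S4 (seen), S3--b-->S0 (seen), S3--c-->S0 (seen)
  visit S1: S1--a-->S4 (seen), S1--b-->S4 (seen), S1--c-->S4 (seen)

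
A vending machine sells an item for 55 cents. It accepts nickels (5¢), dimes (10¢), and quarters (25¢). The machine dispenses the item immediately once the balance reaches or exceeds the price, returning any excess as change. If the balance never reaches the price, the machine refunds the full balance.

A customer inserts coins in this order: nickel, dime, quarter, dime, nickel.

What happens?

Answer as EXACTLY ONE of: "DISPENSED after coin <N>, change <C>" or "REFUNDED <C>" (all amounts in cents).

Price: 55¢
Coin 1 (nickel, 5¢): balance = 5¢
Coin 2 (dime, 10¢): balance = 15¢
Coin 3 (quarter, 25¢): balance = 40¢
Coin 4 (dime, 10¢): balance = 50¢
Coin 5 (nickel, 5¢): balance = 55¢
  → balance >= price → DISPENSE, change = 55 - 55 = 0¢

Answer: DISPENSED after coin 5, change 0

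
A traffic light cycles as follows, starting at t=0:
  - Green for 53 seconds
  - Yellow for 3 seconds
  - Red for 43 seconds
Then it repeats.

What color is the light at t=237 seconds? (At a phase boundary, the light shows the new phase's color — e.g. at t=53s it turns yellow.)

Answer: green

Derivation:
Cycle length = 53 + 3 + 43 = 99s
t = 237, phase_t = 237 mod 99 = 39
39 < 53 (green end) → GREEN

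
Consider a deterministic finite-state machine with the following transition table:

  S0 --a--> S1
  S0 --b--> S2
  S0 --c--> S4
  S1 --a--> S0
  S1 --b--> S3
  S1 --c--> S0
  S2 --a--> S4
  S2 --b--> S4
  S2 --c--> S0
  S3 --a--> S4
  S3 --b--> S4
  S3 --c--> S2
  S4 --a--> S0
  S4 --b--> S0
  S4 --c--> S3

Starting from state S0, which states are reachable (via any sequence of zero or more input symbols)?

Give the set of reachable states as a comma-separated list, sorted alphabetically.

Answer: S0, S1, S2, S3, S4

Derivation:
BFS from S0:
  visit S0: S0--a-->S1 (new), S0--b-->S2 (new), S0--c-->S4 (new)
  visit S1: S1--a-->S0 (seen), S1--b-->S3 (new), S1--c-->S0 (seen)
  visit S2: S2--a-->S4 (seen), S2--b-->S4 (seen), S2--c-->S0 (seen)
  visit S4: S4--a-->S0 (seen), S4--b-->S0 (seen), S4--c-->S3 (seen)
  visit S3: S3--a-->S4 (seen), S3--b-->S4 (seen), S3--c-->S2 (seen)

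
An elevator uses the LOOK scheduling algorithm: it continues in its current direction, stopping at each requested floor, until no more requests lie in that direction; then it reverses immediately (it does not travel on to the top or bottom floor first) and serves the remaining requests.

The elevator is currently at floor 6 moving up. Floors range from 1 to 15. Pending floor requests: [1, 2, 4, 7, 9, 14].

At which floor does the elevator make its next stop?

Current floor: 6, direction: up
Requests above: [7, 9, 14]
Requests below: [1, 2, 4]
Moving up and requests lie above → nearest above is min([7, 9, 14]) = 7

Answer: 7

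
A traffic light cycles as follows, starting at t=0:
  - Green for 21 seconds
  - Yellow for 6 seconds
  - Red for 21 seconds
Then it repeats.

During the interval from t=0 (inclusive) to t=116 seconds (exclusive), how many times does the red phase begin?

Cycle = 21+6+21 = 48s
red phase starts at t = k*48 + 27 for k=0,1,2,...
Need k*48+27 < 116 → k < 1.854
k ∈ {0, ..., 1} → 2 starts

Answer: 2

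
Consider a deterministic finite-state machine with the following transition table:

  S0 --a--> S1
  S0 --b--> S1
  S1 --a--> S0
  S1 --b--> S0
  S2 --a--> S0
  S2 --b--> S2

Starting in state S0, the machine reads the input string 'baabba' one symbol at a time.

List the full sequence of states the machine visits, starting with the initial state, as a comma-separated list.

Start: S0
  read 'b': S0 --b--> S1
  read 'a': S1 --a--> S0
  read 'a': S0 --a--> S1
  read 'b': S1 --b--> S0
  read 'b': S0 --b--> S1
  read 'a': S1 --a--> S0

Answer: S0, S1, S0, S1, S0, S1, S0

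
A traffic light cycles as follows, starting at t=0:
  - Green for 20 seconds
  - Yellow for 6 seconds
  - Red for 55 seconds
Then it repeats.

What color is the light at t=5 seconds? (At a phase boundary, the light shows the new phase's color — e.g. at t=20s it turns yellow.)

Cycle length = 20 + 6 + 55 = 81s
t = 5, phase_t = 5 mod 81 = 5
5 < 20 (green end) → GREEN

Answer: green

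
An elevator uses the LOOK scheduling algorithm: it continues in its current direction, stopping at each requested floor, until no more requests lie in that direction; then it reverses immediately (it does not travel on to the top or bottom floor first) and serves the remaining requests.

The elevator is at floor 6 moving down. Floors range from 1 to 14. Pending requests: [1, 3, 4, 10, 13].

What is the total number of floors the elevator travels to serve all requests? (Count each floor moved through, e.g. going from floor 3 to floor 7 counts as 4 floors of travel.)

Answer: 17

Derivation:
Start at floor 6 moving down, LOOK stop order: [4, 3, 1, 10, 13]
  6 → 4: |4-6| = 2, total = 2
  4 → 3: |3-4| = 1, total = 3
  3 → 1: |1-3| = 2, total = 5
  1 → 10: |10-1| = 9, total = 14
  10 → 13: |13-10| = 3, total = 17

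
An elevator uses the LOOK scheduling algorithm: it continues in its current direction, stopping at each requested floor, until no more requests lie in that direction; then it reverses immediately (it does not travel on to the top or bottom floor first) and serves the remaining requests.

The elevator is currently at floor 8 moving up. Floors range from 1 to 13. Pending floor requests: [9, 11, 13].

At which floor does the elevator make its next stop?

Current floor: 8, direction: up
Requests above: [9, 11, 13]
Requests below: []
Moving up and requests lie above → nearest above is min([9, 11, 13]) = 9

Answer: 9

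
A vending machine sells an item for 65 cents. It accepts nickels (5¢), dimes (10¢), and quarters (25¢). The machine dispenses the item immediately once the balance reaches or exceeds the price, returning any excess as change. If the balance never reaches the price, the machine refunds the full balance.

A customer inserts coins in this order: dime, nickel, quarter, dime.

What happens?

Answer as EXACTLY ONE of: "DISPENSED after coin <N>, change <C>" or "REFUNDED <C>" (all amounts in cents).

Price: 65¢
Coin 1 (dime, 10¢): balance = 10¢
Coin 2 (nickel, 5¢): balance = 15¢
Coin 3 (quarter, 25¢): balance = 40¢
Coin 4 (dime, 10¢): balance = 50¢
All coins inserted, balance 50¢ < price 65¢ → REFUND 50¢

Answer: REFUNDED 50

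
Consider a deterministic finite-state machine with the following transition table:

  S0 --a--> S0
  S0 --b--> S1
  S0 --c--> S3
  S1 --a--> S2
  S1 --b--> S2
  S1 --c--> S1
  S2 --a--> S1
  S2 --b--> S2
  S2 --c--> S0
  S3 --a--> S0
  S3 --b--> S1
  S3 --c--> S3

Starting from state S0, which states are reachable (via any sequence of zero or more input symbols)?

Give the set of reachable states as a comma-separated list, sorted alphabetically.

BFS from S0:
  visit S0: S0--a-->S0 (seen), S0--b-->S1 (new), S0--c-->S3 (new)
  visit S1: S1--a-->S2 (new), S1--b-->S2 (seen), S1--c-->S1 (seen)
  visit S3: S3--a-->S0 (seen), S3--b-->S1 (seen), S3--c-->S3 (seen)
  visit S2: S2--a-->S1 (seen), S2--b-->S2 (seen), S2--c-->S0 (seen)

Answer: S0, S1, S2, S3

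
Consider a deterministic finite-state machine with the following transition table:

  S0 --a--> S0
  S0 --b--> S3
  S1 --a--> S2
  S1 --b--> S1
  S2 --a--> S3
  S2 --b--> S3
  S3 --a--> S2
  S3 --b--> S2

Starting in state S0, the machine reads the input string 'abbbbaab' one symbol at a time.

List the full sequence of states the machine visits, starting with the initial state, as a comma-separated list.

Answer: S0, S0, S3, S2, S3, S2, S3, S2, S3

Derivation:
Start: S0
  read 'a': S0 --a--> S0
  read 'b': S0 --b--> S3
  read 'b': S3 --b--> S2
  read 'b': S2 --b--> S3
  read 'b': S3 --b--> S2
  read 'a': S2 --a--> S3
  read 'a': S3 --a--> S2
  read 'b': S2 --b--> S3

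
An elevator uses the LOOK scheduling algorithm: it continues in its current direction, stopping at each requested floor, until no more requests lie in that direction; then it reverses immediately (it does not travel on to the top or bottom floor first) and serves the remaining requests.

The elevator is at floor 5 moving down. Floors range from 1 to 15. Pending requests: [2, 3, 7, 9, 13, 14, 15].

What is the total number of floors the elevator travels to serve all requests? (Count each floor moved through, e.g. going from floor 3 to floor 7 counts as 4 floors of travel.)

Start at floor 5 moving down, LOOK stop order: [3, 2, 7, 9, 13, 14, 15]
  5 → 3: |3-5| = 2, total = 2
  3 → 2: |2-3| = 1, total = 3
  2 → 7: |7-2| = 5, total = 8
  7 → 9: |9-7| = 2, total = 10
  9 → 13: |13-9| = 4, total = 14
  13 → 14: |14-13| = 1, total = 15
  14 → 15: |15-14| = 1, total = 16

Answer: 16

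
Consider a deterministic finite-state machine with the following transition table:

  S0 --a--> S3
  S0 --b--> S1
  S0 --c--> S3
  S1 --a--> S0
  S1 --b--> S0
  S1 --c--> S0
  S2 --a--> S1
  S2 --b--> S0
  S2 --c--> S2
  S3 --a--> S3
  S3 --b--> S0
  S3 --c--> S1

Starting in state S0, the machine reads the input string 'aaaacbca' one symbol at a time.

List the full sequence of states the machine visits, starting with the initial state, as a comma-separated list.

Start: S0
  read 'a': S0 --a--> S3
  read 'a': S3 --a--> S3
  read 'a': S3 --a--> S3
  read 'a': S3 --a--> S3
  read 'c': S3 --c--> S1
  read 'b': S1 --b--> S0
  read 'c': S0 --c--> S3
  read 'a': S3 --a--> S3

Answer: S0, S3, S3, S3, S3, S1, S0, S3, S3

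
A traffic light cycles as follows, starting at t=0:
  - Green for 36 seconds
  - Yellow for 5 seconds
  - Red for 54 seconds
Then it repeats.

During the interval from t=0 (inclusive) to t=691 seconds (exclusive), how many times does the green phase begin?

Answer: 8

Derivation:
Cycle = 36+5+54 = 95s
green phase starts at t = k*95 + 0 for k=0,1,2,...
Need k*95+0 < 691 → k < 7.274
k ∈ {0, ..., 7} → 8 starts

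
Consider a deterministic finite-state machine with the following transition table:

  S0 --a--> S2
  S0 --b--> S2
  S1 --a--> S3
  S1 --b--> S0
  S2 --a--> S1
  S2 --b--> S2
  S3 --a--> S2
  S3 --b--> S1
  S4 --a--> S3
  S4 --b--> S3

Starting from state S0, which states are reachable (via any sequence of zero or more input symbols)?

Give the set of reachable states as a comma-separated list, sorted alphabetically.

BFS from S0:
  visit S0: S0--a-->S2 (new), S0--b-->S2 (seen)
  visit S2: S2--a-->S1 (new), S2--b-->S2 (seen)
  visit S1: S1--a-->S3 (new), S1--b-->S0 (seen)
  visit S3: S3--a-->S2 (seen), S3--b-->S1 (seen)

Answer: S0, S1, S2, S3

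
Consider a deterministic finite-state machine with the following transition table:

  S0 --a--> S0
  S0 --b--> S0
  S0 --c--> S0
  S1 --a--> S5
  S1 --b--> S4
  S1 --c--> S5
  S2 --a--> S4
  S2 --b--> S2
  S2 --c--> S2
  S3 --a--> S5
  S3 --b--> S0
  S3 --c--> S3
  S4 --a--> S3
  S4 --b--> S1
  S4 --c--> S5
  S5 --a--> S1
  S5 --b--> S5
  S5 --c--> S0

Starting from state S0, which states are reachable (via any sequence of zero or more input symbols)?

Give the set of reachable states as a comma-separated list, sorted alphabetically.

Answer: S0

Derivation:
BFS from S0:
  visit S0: S0--a-->S0 (seen), S0--b-->S0 (seen), S0--c-->S0 (seen)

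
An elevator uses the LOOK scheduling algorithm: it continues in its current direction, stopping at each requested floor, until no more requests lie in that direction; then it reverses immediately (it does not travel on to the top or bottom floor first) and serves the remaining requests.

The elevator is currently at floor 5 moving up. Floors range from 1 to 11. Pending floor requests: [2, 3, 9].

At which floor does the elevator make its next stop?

Answer: 9

Derivation:
Current floor: 5, direction: up
Requests above: [9]
Requests below: [2, 3]
Moving up and requests lie above → nearest above is min([9]) = 9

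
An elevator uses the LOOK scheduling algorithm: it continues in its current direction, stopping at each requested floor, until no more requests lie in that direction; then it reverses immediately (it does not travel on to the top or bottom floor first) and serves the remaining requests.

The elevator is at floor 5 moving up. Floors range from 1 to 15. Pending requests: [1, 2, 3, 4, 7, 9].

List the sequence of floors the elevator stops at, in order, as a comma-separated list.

Answer: 7, 9, 4, 3, 2, 1

Derivation:
Current: 5, moving UP
Serve above first (ascending): [7, 9]
Then reverse, serve below (descending): [4, 3, 2, 1]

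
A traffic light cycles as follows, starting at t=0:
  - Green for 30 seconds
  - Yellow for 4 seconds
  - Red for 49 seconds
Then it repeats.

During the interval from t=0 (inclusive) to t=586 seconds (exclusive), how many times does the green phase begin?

Answer: 8

Derivation:
Cycle = 30+4+49 = 83s
green phase starts at t = k*83 + 0 for k=0,1,2,...
Need k*83+0 < 586 → k < 7.060
k ∈ {0, ..., 7} → 8 starts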